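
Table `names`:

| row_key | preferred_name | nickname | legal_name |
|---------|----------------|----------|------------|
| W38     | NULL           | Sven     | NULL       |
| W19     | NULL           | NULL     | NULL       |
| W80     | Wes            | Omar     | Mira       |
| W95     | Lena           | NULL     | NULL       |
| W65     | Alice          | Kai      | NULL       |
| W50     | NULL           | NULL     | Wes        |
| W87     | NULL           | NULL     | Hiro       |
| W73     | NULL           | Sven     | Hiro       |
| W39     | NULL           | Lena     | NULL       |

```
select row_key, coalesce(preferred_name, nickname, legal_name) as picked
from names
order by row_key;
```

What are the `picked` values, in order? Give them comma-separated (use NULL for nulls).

NULL, Sven, Lena, Wes, Alice, Sven, Wes, Hiro, Lena

row_key=W19: preferred_name=NULL, nickname=NULL, legal_name=NULL (all NULL) → NULL
row_key=W38: preferred_name=NULL, nickname=Sven → Sven
row_key=W39: preferred_name=NULL, nickname=Lena → Lena
row_key=W50: preferred_name=NULL, nickname=NULL, legal_name=Wes → Wes
row_key=W65: preferred_name=Alice → Alice
row_key=W73: preferred_name=NULL, nickname=Sven → Sven
row_key=W80: preferred_name=Wes → Wes
row_key=W87: preferred_name=NULL, nickname=NULL, legal_name=Hiro → Hiro
row_key=W95: preferred_name=Lena → Lena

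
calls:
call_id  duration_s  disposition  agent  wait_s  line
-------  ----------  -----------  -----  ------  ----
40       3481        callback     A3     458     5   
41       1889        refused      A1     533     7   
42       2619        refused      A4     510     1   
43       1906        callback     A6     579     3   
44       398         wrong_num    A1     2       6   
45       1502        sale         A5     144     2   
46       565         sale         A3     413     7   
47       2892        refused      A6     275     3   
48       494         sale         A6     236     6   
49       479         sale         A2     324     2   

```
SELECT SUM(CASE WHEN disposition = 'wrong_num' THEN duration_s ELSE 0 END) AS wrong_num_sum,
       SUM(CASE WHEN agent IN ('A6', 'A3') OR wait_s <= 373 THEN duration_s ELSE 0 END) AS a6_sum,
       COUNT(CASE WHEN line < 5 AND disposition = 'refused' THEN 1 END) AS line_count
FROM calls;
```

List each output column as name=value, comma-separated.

[wrong_num_sum: disposition = 'wrong_num']
call_id=40: ✗
call_id=41: ✗
call_id=42: ✗
call_id=43: ✗
call_id=44: ✓ → 398
call_id=45: ✗
call_id=46: ✗
call_id=47: ✗
call_id=48: ✗
call_id=49: ✗
wrong_num_sum = 398
—
[a6_sum: agent IN ('A6', 'A3') OR wait_s <= 373]
call_id=40: ✓ → 3481
call_id=41: ✗
call_id=42: ✗
call_id=43: ✓ → 1906
call_id=44: ✓ → 398
call_id=45: ✓ → 1502
call_id=46: ✓ → 565
call_id=47: ✓ → 2892
call_id=48: ✓ → 494
call_id=49: ✓ → 479
a6_sum = 3481 + 1906 + 398 + 1502 + 565 + 2892 + 494 + 479 = 11717
—
[line_count: line < 5 AND disposition = 'refused']
call_id=40: ✗
call_id=41: ✗
call_id=42: ✓ → 1
call_id=43: ✗
call_id=44: ✗
call_id=45: ✗
call_id=46: ✗
call_id=47: ✓ → 1
call_id=48: ✗
call_id=49: ✗
line_count = COUNT(1, 1) = 2

wrong_num_sum=398, a6_sum=11717, line_count=2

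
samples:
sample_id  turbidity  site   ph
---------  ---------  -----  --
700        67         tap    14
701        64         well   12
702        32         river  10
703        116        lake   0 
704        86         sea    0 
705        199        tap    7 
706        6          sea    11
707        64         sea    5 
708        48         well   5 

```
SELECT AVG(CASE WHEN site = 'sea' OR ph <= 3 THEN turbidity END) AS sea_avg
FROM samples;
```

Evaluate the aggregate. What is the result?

68

sample_id=700: ✗
sample_id=701: ✗
sample_id=702: ✗
sample_id=703: ✓ → 116
sample_id=704: ✓ → 86
sample_id=705: ✗
sample_id=706: ✓ → 6
sample_id=707: ✓ → 64
sample_id=708: ✗
sea_avg = (116 + 86 + 6 + 64) / 4 = 68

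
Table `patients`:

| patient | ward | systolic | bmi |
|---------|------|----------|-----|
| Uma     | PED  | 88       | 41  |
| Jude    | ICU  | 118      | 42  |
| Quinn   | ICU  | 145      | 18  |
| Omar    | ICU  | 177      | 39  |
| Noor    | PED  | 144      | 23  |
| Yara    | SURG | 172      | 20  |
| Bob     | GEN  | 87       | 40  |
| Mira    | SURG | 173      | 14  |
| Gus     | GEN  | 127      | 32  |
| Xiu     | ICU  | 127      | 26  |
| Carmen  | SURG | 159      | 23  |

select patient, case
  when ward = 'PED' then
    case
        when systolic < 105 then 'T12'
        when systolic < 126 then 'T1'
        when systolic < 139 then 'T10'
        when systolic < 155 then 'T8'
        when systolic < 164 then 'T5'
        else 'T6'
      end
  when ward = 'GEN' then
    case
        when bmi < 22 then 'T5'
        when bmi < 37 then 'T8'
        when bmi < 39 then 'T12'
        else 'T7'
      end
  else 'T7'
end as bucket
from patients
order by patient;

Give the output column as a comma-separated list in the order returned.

T7, T7, T8, T7, T7, T8, T7, T7, T12, T7, T7

patient=Bob: ward='GEN' → inner[ELSE] → T7
patient=Carmen: ward='SURG' → outer ELSE → T7
patient=Gus: ward='GEN' → inner[bmi < 37] → T8
patient=Jude: ward='ICU' → outer ELSE → T7
patient=Mira: ward='SURG' → outer ELSE → T7
patient=Noor: ward='PED' → inner[systolic < 155] → T8
patient=Omar: ward='ICU' → outer ELSE → T7
patient=Quinn: ward='ICU' → outer ELSE → T7
patient=Uma: ward='PED' → inner[systolic < 105] → T12
patient=Xiu: ward='ICU' → outer ELSE → T7
patient=Yara: ward='SURG' → outer ELSE → T7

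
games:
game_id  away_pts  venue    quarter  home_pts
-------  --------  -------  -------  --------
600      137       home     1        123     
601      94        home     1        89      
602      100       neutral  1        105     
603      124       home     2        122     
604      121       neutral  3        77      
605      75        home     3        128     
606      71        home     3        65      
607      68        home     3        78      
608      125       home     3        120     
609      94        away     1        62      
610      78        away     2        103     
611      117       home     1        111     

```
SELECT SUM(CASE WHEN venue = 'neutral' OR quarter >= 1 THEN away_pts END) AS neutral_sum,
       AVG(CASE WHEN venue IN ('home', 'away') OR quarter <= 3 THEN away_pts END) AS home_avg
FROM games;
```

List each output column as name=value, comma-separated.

[neutral_sum: venue = 'neutral' OR quarter >= 1]
game_id=600: ✓ → 137
game_id=601: ✓ → 94
game_id=602: ✓ → 100
game_id=603: ✓ → 124
game_id=604: ✓ → 121
game_id=605: ✓ → 75
game_id=606: ✓ → 71
game_id=607: ✓ → 68
game_id=608: ✓ → 125
game_id=609: ✓ → 94
game_id=610: ✓ → 78
game_id=611: ✓ → 117
neutral_sum = 137 + 94 + 100 + 124 + 121 + 75 + 71 + 68 + 125 + 94 + 78 + 117 = 1204
—
[home_avg: venue IN ('home', 'away') OR quarter <= 3]
game_id=600: ✓ → 137
game_id=601: ✓ → 94
game_id=602: ✓ → 100
game_id=603: ✓ → 124
game_id=604: ✓ → 121
game_id=605: ✓ → 75
game_id=606: ✓ → 71
game_id=607: ✓ → 68
game_id=608: ✓ → 125
game_id=609: ✓ → 94
game_id=610: ✓ → 78
game_id=611: ✓ → 117
home_avg = (137 + 94 + 100 + 124 + 121 + 75 + 71 + 68 + 125 + 94 + 78 + 117) / 12 = 100.3333333333

neutral_sum=1204, home_avg=100.3333333333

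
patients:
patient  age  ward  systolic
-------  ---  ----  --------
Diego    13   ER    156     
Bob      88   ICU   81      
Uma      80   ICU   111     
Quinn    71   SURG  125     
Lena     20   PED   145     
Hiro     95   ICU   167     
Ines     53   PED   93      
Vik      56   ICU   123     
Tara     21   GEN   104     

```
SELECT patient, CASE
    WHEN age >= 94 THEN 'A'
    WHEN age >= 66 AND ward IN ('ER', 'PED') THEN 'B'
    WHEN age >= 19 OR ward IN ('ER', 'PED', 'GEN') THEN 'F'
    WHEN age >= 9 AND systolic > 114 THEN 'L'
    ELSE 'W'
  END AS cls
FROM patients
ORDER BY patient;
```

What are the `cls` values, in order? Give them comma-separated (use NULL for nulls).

F, F, A, F, F, F, F, F, F

patient=Bob: age >= 19 OR ward IN ('ER', 'PED', 'GEN') → F
patient=Diego: age >= 19 OR ward IN ('ER', 'PED', 'GEN') → F
patient=Hiro: age >= 94 → A
patient=Ines: age >= 19 OR ward IN ('ER', 'PED', 'GEN') → F
patient=Lena: age >= 19 OR ward IN ('ER', 'PED', 'GEN') → F
patient=Quinn: age >= 19 OR ward IN ('ER', 'PED', 'GEN') → F
patient=Tara: age >= 19 OR ward IN ('ER', 'PED', 'GEN') → F
patient=Uma: age >= 19 OR ward IN ('ER', 'PED', 'GEN') → F
patient=Vik: age >= 19 OR ward IN ('ER', 'PED', 'GEN') → F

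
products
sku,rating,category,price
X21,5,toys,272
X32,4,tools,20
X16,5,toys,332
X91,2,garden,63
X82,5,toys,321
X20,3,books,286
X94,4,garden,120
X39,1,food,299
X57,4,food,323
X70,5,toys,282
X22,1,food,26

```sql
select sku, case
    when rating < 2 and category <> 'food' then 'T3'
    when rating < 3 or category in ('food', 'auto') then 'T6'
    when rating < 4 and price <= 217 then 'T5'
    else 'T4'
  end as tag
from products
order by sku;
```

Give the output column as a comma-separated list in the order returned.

sku=X16: ELSE → T4
sku=X20: ELSE → T4
sku=X21: ELSE → T4
sku=X22: rating < 3 or category in ('food', 'auto') → T6
sku=X32: ELSE → T4
sku=X39: rating < 3 or category in ('food', 'auto') → T6
sku=X57: rating < 3 or category in ('food', 'auto') → T6
sku=X70: ELSE → T4
sku=X82: ELSE → T4
sku=X91: rating < 3 or category in ('food', 'auto') → T6
sku=X94: ELSE → T4

T4, T4, T4, T6, T4, T6, T6, T4, T4, T6, T4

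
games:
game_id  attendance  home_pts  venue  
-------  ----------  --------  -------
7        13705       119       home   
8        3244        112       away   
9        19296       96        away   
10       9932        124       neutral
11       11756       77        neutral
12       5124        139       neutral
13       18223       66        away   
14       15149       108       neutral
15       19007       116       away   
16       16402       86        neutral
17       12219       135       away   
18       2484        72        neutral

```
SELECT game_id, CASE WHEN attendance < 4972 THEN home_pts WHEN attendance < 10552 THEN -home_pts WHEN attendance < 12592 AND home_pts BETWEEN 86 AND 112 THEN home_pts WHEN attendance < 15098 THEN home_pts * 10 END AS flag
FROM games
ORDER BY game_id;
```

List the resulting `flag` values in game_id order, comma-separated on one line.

1190, 112, NULL, -124, 770, -139, NULL, NULL, NULL, NULL, 1350, 72

game_id=7: attendance < 15098 → 1190
game_id=8: attendance < 4972 → 112
game_id=9: (no match → NULL) → NULL
game_id=10: attendance < 10552 → -124
game_id=11: attendance < 15098 → 770
game_id=12: attendance < 10552 → -139
game_id=13: (no match → NULL) → NULL
game_id=14: (no match → NULL) → NULL
game_id=15: (no match → NULL) → NULL
game_id=16: (no match → NULL) → NULL
game_id=17: attendance < 15098 → 1350
game_id=18: attendance < 4972 → 72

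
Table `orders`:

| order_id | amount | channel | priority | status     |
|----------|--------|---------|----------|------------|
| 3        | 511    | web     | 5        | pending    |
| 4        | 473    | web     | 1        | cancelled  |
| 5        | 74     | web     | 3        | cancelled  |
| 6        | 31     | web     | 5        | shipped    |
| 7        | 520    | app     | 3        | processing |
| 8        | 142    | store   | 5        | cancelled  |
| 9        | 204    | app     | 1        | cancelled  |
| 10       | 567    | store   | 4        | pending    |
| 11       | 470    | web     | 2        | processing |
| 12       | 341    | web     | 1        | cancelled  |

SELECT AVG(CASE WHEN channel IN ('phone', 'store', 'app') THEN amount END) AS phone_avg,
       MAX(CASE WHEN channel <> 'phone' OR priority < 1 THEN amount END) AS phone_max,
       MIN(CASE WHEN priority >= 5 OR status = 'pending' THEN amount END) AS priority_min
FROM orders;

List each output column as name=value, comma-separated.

phone_avg=358.25, phone_max=567, priority_min=31

[phone_avg: channel IN ('phone', 'store', 'app')]
order_id=3: ✗
order_id=4: ✗
order_id=5: ✗
order_id=6: ✗
order_id=7: ✓ → 520
order_id=8: ✓ → 142
order_id=9: ✓ → 204
order_id=10: ✓ → 567
order_id=11: ✗
order_id=12: ✗
phone_avg = (520 + 142 + 204 + 567) / 4 = 358.25
—
[phone_max: channel <> 'phone' OR priority < 1]
order_id=3: ✓ → 511
order_id=4: ✓ → 473
order_id=5: ✓ → 74
order_id=6: ✓ → 31
order_id=7: ✓ → 520
order_id=8: ✓ → 142
order_id=9: ✓ → 204
order_id=10: ✓ → 567
order_id=11: ✓ → 470
order_id=12: ✓ → 341
phone_max = MAX(511, 473, 74, 31, 520, 142, 204, 567, 470, 341) = 567
—
[priority_min: priority >= 5 OR status = 'pending']
order_id=3: ✓ → 511
order_id=4: ✗
order_id=5: ✗
order_id=6: ✓ → 31
order_id=7: ✗
order_id=8: ✓ → 142
order_id=9: ✗
order_id=10: ✓ → 567
order_id=11: ✗
order_id=12: ✗
priority_min = MIN(511, 31, 142, 567) = 31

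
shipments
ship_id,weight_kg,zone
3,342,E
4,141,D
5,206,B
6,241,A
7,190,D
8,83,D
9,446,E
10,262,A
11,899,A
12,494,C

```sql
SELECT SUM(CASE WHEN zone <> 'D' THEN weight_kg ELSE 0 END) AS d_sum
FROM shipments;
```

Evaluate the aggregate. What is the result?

ship_id=3: ✓ → 342
ship_id=4: ✗
ship_id=5: ✓ → 206
ship_id=6: ✓ → 241
ship_id=7: ✗
ship_id=8: ✗
ship_id=9: ✓ → 446
ship_id=10: ✓ → 262
ship_id=11: ✓ → 899
ship_id=12: ✓ → 494
d_sum = 342 + 206 + 241 + 446 + 262 + 899 + 494 = 2890

2890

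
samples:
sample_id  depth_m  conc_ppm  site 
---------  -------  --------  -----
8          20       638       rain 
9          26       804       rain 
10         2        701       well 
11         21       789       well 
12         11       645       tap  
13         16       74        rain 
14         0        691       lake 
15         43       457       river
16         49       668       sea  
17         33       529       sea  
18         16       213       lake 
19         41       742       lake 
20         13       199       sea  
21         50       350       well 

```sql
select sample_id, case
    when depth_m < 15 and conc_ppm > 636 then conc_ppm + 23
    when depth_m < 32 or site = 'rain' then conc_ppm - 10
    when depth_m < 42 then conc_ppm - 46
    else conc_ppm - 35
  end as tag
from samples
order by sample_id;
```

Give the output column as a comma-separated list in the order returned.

628, 794, 724, 779, 668, 64, 714, 422, 633, 483, 203, 696, 189, 315

sample_id=8: depth_m < 32 or site = 'rain' → 628
sample_id=9: depth_m < 32 or site = 'rain' → 794
sample_id=10: depth_m < 15 and conc_ppm > 636 → 724
sample_id=11: depth_m < 32 or site = 'rain' → 779
sample_id=12: depth_m < 15 and conc_ppm > 636 → 668
sample_id=13: depth_m < 32 or site = 'rain' → 64
sample_id=14: depth_m < 15 and conc_ppm > 636 → 714
sample_id=15: ELSE → 422
sample_id=16: ELSE → 633
sample_id=17: depth_m < 42 → 483
sample_id=18: depth_m < 32 or site = 'rain' → 203
sample_id=19: depth_m < 42 → 696
sample_id=20: depth_m < 32 or site = 'rain' → 189
sample_id=21: ELSE → 315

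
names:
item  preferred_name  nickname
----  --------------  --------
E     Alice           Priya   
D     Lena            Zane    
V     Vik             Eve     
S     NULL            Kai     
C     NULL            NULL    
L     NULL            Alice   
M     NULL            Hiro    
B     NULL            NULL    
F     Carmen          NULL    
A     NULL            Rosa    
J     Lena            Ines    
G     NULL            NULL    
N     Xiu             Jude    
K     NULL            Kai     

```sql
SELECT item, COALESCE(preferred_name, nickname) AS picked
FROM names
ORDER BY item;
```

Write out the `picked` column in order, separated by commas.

item=A: preferred_name=NULL, nickname=Rosa → Rosa
item=B: preferred_name=NULL, nickname=NULL (all NULL) → NULL
item=C: preferred_name=NULL, nickname=NULL (all NULL) → NULL
item=D: preferred_name=Lena → Lena
item=E: preferred_name=Alice → Alice
item=F: preferred_name=Carmen → Carmen
item=G: preferred_name=NULL, nickname=NULL (all NULL) → NULL
item=J: preferred_name=Lena → Lena
item=K: preferred_name=NULL, nickname=Kai → Kai
item=L: preferred_name=NULL, nickname=Alice → Alice
item=M: preferred_name=NULL, nickname=Hiro → Hiro
item=N: preferred_name=Xiu → Xiu
item=S: preferred_name=NULL, nickname=Kai → Kai
item=V: preferred_name=Vik → Vik

Rosa, NULL, NULL, Lena, Alice, Carmen, NULL, Lena, Kai, Alice, Hiro, Xiu, Kai, Vik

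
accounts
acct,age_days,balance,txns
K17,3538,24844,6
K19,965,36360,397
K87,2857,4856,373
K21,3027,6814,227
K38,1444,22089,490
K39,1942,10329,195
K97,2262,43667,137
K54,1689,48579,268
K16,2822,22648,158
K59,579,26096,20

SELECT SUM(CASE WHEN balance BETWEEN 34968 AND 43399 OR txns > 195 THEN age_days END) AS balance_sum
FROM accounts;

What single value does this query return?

9982

acct=K17: ✗
acct=K19: ✓ → 965
acct=K87: ✓ → 2857
acct=K21: ✓ → 3027
acct=K38: ✓ → 1444
acct=K39: ✗
acct=K97: ✗
acct=K54: ✓ → 1689
acct=K16: ✗
acct=K59: ✗
balance_sum = 965 + 2857 + 3027 + 1444 + 1689 = 9982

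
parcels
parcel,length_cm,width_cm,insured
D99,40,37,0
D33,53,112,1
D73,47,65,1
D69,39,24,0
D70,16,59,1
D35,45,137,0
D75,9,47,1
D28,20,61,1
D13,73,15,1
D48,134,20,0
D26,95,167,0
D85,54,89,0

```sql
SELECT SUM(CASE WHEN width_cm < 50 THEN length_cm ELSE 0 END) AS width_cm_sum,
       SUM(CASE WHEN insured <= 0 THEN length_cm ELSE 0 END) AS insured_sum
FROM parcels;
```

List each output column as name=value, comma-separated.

[width_cm_sum: width_cm < 50]
parcel=D99: ✓ → 40
parcel=D33: ✗
parcel=D73: ✗
parcel=D69: ✓ → 39
parcel=D70: ✗
parcel=D35: ✗
parcel=D75: ✓ → 9
parcel=D28: ✗
parcel=D13: ✓ → 73
parcel=D48: ✓ → 134
parcel=D26: ✗
parcel=D85: ✗
width_cm_sum = 40 + 39 + 9 + 73 + 134 = 295
—
[insured_sum: insured <= 0]
parcel=D99: ✓ → 40
parcel=D33: ✗
parcel=D73: ✗
parcel=D69: ✓ → 39
parcel=D70: ✗
parcel=D35: ✓ → 45
parcel=D75: ✗
parcel=D28: ✗
parcel=D13: ✗
parcel=D48: ✓ → 134
parcel=D26: ✓ → 95
parcel=D85: ✓ → 54
insured_sum = 40 + 39 + 45 + 134 + 95 + 54 = 407

width_cm_sum=295, insured_sum=407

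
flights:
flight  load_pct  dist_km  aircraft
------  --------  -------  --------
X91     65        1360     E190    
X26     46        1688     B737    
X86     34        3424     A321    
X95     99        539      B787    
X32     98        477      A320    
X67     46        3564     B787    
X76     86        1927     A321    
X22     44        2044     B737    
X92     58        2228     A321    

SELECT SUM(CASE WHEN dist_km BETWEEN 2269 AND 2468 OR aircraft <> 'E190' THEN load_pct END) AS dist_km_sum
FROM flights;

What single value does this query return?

511

flight=X91: ✗
flight=X26: ✓ → 46
flight=X86: ✓ → 34
flight=X95: ✓ → 99
flight=X32: ✓ → 98
flight=X67: ✓ → 46
flight=X76: ✓ → 86
flight=X22: ✓ → 44
flight=X92: ✓ → 58
dist_km_sum = 46 + 34 + 99 + 98 + 46 + 86 + 44 + 58 = 511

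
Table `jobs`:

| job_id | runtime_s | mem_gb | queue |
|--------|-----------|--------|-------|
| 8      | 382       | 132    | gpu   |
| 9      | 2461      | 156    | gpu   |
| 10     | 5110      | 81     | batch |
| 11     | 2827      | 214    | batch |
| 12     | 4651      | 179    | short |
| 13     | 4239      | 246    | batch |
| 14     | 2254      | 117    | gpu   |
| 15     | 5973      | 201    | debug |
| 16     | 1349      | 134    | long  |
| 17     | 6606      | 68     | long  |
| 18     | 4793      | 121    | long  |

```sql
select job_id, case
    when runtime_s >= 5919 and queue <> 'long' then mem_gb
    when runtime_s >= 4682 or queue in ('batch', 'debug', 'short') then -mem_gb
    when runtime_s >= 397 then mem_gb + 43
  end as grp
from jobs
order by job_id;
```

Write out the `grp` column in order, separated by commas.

NULL, 199, -81, -214, -179, -246, 160, 201, 177, -68, -121

job_id=8: (no match → NULL) → NULL
job_id=9: runtime_s >= 397 → 199
job_id=10: runtime_s >= 4682 or queue in ('batch', 'debug', 'short') → -81
job_id=11: runtime_s >= 4682 or queue in ('batch', 'debug', 'short') → -214
job_id=12: runtime_s >= 4682 or queue in ('batch', 'debug', 'short') → -179
job_id=13: runtime_s >= 4682 or queue in ('batch', 'debug', 'short') → -246
job_id=14: runtime_s >= 397 → 160
job_id=15: runtime_s >= 5919 and queue <> 'long' → 201
job_id=16: runtime_s >= 397 → 177
job_id=17: runtime_s >= 4682 or queue in ('batch', 'debug', 'short') → -68
job_id=18: runtime_s >= 4682 or queue in ('batch', 'debug', 'short') → -121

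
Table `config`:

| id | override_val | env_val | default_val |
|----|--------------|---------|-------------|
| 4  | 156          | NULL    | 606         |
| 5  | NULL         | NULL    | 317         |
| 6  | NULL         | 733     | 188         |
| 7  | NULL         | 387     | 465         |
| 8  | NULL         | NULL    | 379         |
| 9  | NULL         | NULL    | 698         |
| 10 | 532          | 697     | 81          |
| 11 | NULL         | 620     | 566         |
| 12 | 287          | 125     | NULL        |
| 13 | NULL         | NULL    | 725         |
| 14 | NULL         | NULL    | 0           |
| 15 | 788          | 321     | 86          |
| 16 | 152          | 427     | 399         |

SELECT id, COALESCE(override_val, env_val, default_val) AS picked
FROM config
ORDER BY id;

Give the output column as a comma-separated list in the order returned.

156, 317, 733, 387, 379, 698, 532, 620, 287, 725, 0, 788, 152

id=4: override_val=156 → 156
id=5: override_val=NULL, env_val=NULL, default_val=317 → 317
id=6: override_val=NULL, env_val=733 → 733
id=7: override_val=NULL, env_val=387 → 387
id=8: override_val=NULL, env_val=NULL, default_val=379 → 379
id=9: override_val=NULL, env_val=NULL, default_val=698 → 698
id=10: override_val=532 → 532
id=11: override_val=NULL, env_val=620 → 620
id=12: override_val=287 → 287
id=13: override_val=NULL, env_val=NULL, default_val=725 → 725
id=14: override_val=NULL, env_val=NULL, default_val=0 → 0
id=15: override_val=788 → 788
id=16: override_val=152 → 152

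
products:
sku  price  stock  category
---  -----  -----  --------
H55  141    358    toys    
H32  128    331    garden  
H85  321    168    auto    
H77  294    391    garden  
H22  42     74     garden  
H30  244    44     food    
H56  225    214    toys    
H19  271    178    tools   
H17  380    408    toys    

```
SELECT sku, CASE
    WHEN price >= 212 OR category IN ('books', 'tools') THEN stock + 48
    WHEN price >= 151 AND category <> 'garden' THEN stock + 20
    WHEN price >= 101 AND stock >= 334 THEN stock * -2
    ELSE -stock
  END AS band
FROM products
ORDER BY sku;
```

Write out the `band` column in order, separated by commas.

sku=H17: price >= 212 OR category IN ('books', 'tools') → 456
sku=H19: price >= 212 OR category IN ('books', 'tools') → 226
sku=H22: ELSE → -74
sku=H30: price >= 212 OR category IN ('books', 'tools') → 92
sku=H32: ELSE → -331
sku=H55: price >= 101 AND stock >= 334 → -716
sku=H56: price >= 212 OR category IN ('books', 'tools') → 262
sku=H77: price >= 212 OR category IN ('books', 'tools') → 439
sku=H85: price >= 212 OR category IN ('books', 'tools') → 216

456, 226, -74, 92, -331, -716, 262, 439, 216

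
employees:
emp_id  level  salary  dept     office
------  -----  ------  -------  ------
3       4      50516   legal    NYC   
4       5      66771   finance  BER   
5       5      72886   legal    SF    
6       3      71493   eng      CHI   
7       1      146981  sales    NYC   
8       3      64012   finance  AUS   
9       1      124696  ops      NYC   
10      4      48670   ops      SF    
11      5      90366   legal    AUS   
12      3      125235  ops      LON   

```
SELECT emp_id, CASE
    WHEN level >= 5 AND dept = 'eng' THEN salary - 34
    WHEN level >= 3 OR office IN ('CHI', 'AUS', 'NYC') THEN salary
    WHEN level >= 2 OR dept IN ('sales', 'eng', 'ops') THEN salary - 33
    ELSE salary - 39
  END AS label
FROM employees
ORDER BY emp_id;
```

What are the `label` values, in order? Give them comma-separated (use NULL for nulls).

emp_id=3: level >= 3 OR office IN ('CHI', 'AUS', 'NYC') → 50516
emp_id=4: level >= 3 OR office IN ('CHI', 'AUS', 'NYC') → 66771
emp_id=5: level >= 3 OR office IN ('CHI', 'AUS', 'NYC') → 72886
emp_id=6: level >= 3 OR office IN ('CHI', 'AUS', 'NYC') → 71493
emp_id=7: level >= 3 OR office IN ('CHI', 'AUS', 'NYC') → 146981
emp_id=8: level >= 3 OR office IN ('CHI', 'AUS', 'NYC') → 64012
emp_id=9: level >= 3 OR office IN ('CHI', 'AUS', 'NYC') → 124696
emp_id=10: level >= 3 OR office IN ('CHI', 'AUS', 'NYC') → 48670
emp_id=11: level >= 3 OR office IN ('CHI', 'AUS', 'NYC') → 90366
emp_id=12: level >= 3 OR office IN ('CHI', 'AUS', 'NYC') → 125235

50516, 66771, 72886, 71493, 146981, 64012, 124696, 48670, 90366, 125235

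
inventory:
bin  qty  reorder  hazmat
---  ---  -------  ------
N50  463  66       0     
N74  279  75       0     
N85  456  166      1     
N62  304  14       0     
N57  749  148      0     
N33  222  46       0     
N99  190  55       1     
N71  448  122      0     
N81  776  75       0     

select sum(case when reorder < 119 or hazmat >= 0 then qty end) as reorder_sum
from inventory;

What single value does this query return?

bin=N50: ✓ → 463
bin=N74: ✓ → 279
bin=N85: ✓ → 456
bin=N62: ✓ → 304
bin=N57: ✓ → 749
bin=N33: ✓ → 222
bin=N99: ✓ → 190
bin=N71: ✓ → 448
bin=N81: ✓ → 776
reorder_sum = 463 + 279 + 456 + 304 + 749 + 222 + 190 + 448 + 776 = 3887

3887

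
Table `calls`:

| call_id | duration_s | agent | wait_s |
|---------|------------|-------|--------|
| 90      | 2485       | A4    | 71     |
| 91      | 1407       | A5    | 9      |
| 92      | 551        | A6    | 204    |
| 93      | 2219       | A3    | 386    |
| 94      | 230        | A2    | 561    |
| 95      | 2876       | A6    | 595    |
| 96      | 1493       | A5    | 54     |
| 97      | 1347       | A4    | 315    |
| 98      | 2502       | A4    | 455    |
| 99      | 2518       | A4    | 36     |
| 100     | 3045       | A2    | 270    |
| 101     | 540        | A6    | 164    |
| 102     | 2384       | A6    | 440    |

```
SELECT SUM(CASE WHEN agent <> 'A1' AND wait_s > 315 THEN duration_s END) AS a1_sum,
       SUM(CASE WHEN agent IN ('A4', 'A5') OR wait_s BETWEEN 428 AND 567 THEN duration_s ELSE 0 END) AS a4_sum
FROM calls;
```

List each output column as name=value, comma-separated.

[a1_sum: agent <> 'A1' AND wait_s > 315]
call_id=90: ✗
call_id=91: ✗
call_id=92: ✗
call_id=93: ✓ → 2219
call_id=94: ✓ → 230
call_id=95: ✓ → 2876
call_id=96: ✗
call_id=97: ✗
call_id=98: ✓ → 2502
call_id=99: ✗
call_id=100: ✗
call_id=101: ✗
call_id=102: ✓ → 2384
a1_sum = 2219 + 230 + 2876 + 2502 + 2384 = 10211
—
[a4_sum: agent IN ('A4', 'A5') OR wait_s BETWEEN 428 AND 567]
call_id=90: ✓ → 2485
call_id=91: ✓ → 1407
call_id=92: ✗
call_id=93: ✗
call_id=94: ✓ → 230
call_id=95: ✗
call_id=96: ✓ → 1493
call_id=97: ✓ → 1347
call_id=98: ✓ → 2502
call_id=99: ✓ → 2518
call_id=100: ✗
call_id=101: ✗
call_id=102: ✓ → 2384
a4_sum = 2485 + 1407 + 230 + 1493 + 1347 + 2502 + 2518 + 2384 = 14366

a1_sum=10211, a4_sum=14366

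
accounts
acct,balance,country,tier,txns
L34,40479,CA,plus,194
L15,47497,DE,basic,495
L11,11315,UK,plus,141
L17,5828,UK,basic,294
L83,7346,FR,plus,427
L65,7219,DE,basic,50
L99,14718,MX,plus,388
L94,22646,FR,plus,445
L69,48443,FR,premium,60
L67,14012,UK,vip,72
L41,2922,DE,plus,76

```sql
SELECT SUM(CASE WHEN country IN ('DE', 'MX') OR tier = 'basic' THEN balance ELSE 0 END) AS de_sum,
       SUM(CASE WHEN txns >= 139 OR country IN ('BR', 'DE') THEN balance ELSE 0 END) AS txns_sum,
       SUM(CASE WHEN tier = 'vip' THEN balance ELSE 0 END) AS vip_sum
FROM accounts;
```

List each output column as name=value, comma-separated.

de_sum=78184, txns_sum=159970, vip_sum=14012

[de_sum: country IN ('DE', 'MX') OR tier = 'basic']
acct=L34: ✗
acct=L15: ✓ → 47497
acct=L11: ✗
acct=L17: ✓ → 5828
acct=L83: ✗
acct=L65: ✓ → 7219
acct=L99: ✓ → 14718
acct=L94: ✗
acct=L69: ✗
acct=L67: ✗
acct=L41: ✓ → 2922
de_sum = 47497 + 5828 + 7219 + 14718 + 2922 = 78184
—
[txns_sum: txns >= 139 OR country IN ('BR', 'DE')]
acct=L34: ✓ → 40479
acct=L15: ✓ → 47497
acct=L11: ✓ → 11315
acct=L17: ✓ → 5828
acct=L83: ✓ → 7346
acct=L65: ✓ → 7219
acct=L99: ✓ → 14718
acct=L94: ✓ → 22646
acct=L69: ✗
acct=L67: ✗
acct=L41: ✓ → 2922
txns_sum = 40479 + 47497 + 11315 + 5828 + 7346 + 7219 + 14718 + 22646 + 2922 = 159970
—
[vip_sum: tier = 'vip']
acct=L34: ✗
acct=L15: ✗
acct=L11: ✗
acct=L17: ✗
acct=L83: ✗
acct=L65: ✗
acct=L99: ✗
acct=L94: ✗
acct=L69: ✗
acct=L67: ✓ → 14012
acct=L41: ✗
vip_sum = 14012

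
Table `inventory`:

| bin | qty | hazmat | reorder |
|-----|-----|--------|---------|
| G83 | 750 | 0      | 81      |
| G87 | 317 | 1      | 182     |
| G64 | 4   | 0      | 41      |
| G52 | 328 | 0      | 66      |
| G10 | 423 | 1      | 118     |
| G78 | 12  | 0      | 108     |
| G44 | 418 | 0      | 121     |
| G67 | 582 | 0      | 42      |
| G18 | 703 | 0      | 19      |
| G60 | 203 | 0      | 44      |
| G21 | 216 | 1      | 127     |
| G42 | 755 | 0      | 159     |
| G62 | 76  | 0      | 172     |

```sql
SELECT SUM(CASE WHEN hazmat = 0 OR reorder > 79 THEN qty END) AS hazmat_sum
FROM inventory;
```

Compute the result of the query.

4787

bin=G83: ✓ → 750
bin=G87: ✓ → 317
bin=G64: ✓ → 4
bin=G52: ✓ → 328
bin=G10: ✓ → 423
bin=G78: ✓ → 12
bin=G44: ✓ → 418
bin=G67: ✓ → 582
bin=G18: ✓ → 703
bin=G60: ✓ → 203
bin=G21: ✓ → 216
bin=G42: ✓ → 755
bin=G62: ✓ → 76
hazmat_sum = 750 + 317 + 4 + 328 + 423 + 12 + 418 + 582 + 703 + 203 + 216 + 755 + 76 = 4787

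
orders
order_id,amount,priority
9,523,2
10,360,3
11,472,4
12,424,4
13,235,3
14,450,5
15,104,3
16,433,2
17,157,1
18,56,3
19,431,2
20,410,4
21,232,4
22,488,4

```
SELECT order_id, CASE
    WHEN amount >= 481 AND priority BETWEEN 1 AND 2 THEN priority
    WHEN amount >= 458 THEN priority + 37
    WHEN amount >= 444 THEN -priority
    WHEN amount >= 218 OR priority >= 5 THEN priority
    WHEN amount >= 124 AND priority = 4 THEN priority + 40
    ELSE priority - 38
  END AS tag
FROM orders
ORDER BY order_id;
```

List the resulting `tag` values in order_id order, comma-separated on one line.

2, 3, 41, 4, 3, -5, -35, 2, -37, -35, 2, 4, 4, 41

order_id=9: amount >= 481 AND priority BETWEEN 1 AND 2 → 2
order_id=10: amount >= 218 OR priority >= 5 → 3
order_id=11: amount >= 458 → 41
order_id=12: amount >= 218 OR priority >= 5 → 4
order_id=13: amount >= 218 OR priority >= 5 → 3
order_id=14: amount >= 444 → -5
order_id=15: ELSE → -35
order_id=16: amount >= 218 OR priority >= 5 → 2
order_id=17: ELSE → -37
order_id=18: ELSE → -35
order_id=19: amount >= 218 OR priority >= 5 → 2
order_id=20: amount >= 218 OR priority >= 5 → 4
order_id=21: amount >= 218 OR priority >= 5 → 4
order_id=22: amount >= 458 → 41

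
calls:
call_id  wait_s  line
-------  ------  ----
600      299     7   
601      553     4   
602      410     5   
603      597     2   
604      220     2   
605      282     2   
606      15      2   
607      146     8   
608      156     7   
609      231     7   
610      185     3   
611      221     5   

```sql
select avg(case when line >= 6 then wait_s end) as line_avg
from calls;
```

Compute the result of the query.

call_id=600: ✓ → 299
call_id=601: ✗
call_id=602: ✗
call_id=603: ✗
call_id=604: ✗
call_id=605: ✗
call_id=606: ✗
call_id=607: ✓ → 146
call_id=608: ✓ → 156
call_id=609: ✓ → 231
call_id=610: ✗
call_id=611: ✗
line_avg = (299 + 146 + 156 + 231) / 4 = 208

208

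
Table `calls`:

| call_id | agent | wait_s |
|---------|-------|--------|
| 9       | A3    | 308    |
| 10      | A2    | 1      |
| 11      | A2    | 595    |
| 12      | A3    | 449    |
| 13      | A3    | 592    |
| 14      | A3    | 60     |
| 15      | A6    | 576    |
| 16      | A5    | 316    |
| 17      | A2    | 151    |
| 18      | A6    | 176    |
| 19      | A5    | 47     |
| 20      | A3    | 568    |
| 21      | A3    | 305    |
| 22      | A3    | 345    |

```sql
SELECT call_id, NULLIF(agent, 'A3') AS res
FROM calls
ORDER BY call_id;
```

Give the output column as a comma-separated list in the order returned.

NULL, A2, A2, NULL, NULL, NULL, A6, A5, A2, A6, A5, NULL, NULL, NULL

call_id=9: agent=A3 vs A3: equal → NULL
call_id=10: agent=A2 vs A3: differ → A2
call_id=11: agent=A2 vs A3: differ → A2
call_id=12: agent=A3 vs A3: equal → NULL
call_id=13: agent=A3 vs A3: equal → NULL
call_id=14: agent=A3 vs A3: equal → NULL
call_id=15: agent=A6 vs A3: differ → A6
call_id=16: agent=A5 vs A3: differ → A5
call_id=17: agent=A2 vs A3: differ → A2
call_id=18: agent=A6 vs A3: differ → A6
call_id=19: agent=A5 vs A3: differ → A5
call_id=20: agent=A3 vs A3: equal → NULL
call_id=21: agent=A3 vs A3: equal → NULL
call_id=22: agent=A3 vs A3: equal → NULL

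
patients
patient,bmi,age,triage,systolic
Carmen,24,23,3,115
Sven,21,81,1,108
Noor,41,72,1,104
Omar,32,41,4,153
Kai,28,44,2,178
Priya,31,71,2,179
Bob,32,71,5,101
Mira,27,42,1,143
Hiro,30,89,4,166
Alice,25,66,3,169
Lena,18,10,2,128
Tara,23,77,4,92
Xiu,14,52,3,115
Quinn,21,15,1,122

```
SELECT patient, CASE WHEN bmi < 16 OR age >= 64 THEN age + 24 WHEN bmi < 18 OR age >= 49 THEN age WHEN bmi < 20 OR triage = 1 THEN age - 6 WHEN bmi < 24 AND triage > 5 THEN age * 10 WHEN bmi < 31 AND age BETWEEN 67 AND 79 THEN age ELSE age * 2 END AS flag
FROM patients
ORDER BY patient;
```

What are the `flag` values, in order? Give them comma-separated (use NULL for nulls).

90, 95, 46, 113, 88, 4, 36, 96, 82, 95, 9, 105, 101, 76

patient=Alice: bmi < 16 OR age >= 64 → 90
patient=Bob: bmi < 16 OR age >= 64 → 95
patient=Carmen: ELSE → 46
patient=Hiro: bmi < 16 OR age >= 64 → 113
patient=Kai: ELSE → 88
patient=Lena: bmi < 20 OR triage = 1 → 4
patient=Mira: bmi < 20 OR triage = 1 → 36
patient=Noor: bmi < 16 OR age >= 64 → 96
patient=Omar: ELSE → 82
patient=Priya: bmi < 16 OR age >= 64 → 95
patient=Quinn: bmi < 20 OR triage = 1 → 9
patient=Sven: bmi < 16 OR age >= 64 → 105
patient=Tara: bmi < 16 OR age >= 64 → 101
patient=Xiu: bmi < 16 OR age >= 64 → 76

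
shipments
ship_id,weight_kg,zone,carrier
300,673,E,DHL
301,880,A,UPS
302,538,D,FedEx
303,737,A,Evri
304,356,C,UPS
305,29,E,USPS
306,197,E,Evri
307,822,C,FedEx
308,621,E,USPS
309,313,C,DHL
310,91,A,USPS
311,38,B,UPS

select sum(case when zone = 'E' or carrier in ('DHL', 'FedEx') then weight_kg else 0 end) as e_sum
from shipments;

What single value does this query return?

3193

ship_id=300: ✓ → 673
ship_id=301: ✗
ship_id=302: ✓ → 538
ship_id=303: ✗
ship_id=304: ✗
ship_id=305: ✓ → 29
ship_id=306: ✓ → 197
ship_id=307: ✓ → 822
ship_id=308: ✓ → 621
ship_id=309: ✓ → 313
ship_id=310: ✗
ship_id=311: ✗
e_sum = 673 + 538 + 29 + 197 + 822 + 621 + 313 = 3193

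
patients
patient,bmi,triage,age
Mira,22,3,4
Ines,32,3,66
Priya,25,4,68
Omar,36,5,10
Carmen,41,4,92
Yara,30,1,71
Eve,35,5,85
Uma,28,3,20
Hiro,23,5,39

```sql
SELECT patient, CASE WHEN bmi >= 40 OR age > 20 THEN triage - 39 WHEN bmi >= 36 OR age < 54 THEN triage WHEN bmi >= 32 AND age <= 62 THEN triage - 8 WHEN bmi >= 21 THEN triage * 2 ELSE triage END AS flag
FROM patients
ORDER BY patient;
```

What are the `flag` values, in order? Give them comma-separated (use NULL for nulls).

-35, -34, -34, -36, 3, 5, -35, 3, -38

patient=Carmen: bmi >= 40 OR age > 20 → -35
patient=Eve: bmi >= 40 OR age > 20 → -34
patient=Hiro: bmi >= 40 OR age > 20 → -34
patient=Ines: bmi >= 40 OR age > 20 → -36
patient=Mira: bmi >= 36 OR age < 54 → 3
patient=Omar: bmi >= 36 OR age < 54 → 5
patient=Priya: bmi >= 40 OR age > 20 → -35
patient=Uma: bmi >= 36 OR age < 54 → 3
patient=Yara: bmi >= 40 OR age > 20 → -38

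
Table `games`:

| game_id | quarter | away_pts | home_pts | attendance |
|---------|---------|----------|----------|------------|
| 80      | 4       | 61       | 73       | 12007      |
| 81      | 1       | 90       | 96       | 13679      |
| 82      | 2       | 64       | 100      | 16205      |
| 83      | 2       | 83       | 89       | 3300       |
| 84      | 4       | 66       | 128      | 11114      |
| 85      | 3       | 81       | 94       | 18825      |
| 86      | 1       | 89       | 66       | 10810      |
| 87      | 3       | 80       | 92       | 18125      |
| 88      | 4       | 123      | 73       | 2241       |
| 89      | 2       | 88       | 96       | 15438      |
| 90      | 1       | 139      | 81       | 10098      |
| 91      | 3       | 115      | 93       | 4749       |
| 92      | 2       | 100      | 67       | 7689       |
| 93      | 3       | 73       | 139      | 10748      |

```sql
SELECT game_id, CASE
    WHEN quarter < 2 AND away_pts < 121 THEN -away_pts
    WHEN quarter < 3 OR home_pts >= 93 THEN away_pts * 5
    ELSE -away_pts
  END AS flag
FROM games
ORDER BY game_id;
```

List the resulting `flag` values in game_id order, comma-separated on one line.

game_id=80: ELSE → -61
game_id=81: quarter < 2 AND away_pts < 121 → -90
game_id=82: quarter < 3 OR home_pts >= 93 → 320
game_id=83: quarter < 3 OR home_pts >= 93 → 415
game_id=84: quarter < 3 OR home_pts >= 93 → 330
game_id=85: quarter < 3 OR home_pts >= 93 → 405
game_id=86: quarter < 2 AND away_pts < 121 → -89
game_id=87: ELSE → -80
game_id=88: ELSE → -123
game_id=89: quarter < 3 OR home_pts >= 93 → 440
game_id=90: quarter < 3 OR home_pts >= 93 → 695
game_id=91: quarter < 3 OR home_pts >= 93 → 575
game_id=92: quarter < 3 OR home_pts >= 93 → 500
game_id=93: quarter < 3 OR home_pts >= 93 → 365

-61, -90, 320, 415, 330, 405, -89, -80, -123, 440, 695, 575, 500, 365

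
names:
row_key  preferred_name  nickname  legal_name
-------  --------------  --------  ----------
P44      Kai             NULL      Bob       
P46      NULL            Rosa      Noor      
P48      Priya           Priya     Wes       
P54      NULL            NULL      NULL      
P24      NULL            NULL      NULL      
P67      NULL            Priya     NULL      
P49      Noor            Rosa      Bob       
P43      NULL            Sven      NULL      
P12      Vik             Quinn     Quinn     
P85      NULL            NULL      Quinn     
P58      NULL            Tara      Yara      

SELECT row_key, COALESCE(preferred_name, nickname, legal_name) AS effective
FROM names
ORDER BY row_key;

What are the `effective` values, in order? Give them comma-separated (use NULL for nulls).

row_key=P12: preferred_name=Vik → Vik
row_key=P24: preferred_name=NULL, nickname=NULL, legal_name=NULL (all NULL) → NULL
row_key=P43: preferred_name=NULL, nickname=Sven → Sven
row_key=P44: preferred_name=Kai → Kai
row_key=P46: preferred_name=NULL, nickname=Rosa → Rosa
row_key=P48: preferred_name=Priya → Priya
row_key=P49: preferred_name=Noor → Noor
row_key=P54: preferred_name=NULL, nickname=NULL, legal_name=NULL (all NULL) → NULL
row_key=P58: preferred_name=NULL, nickname=Tara → Tara
row_key=P67: preferred_name=NULL, nickname=Priya → Priya
row_key=P85: preferred_name=NULL, nickname=NULL, legal_name=Quinn → Quinn

Vik, NULL, Sven, Kai, Rosa, Priya, Noor, NULL, Tara, Priya, Quinn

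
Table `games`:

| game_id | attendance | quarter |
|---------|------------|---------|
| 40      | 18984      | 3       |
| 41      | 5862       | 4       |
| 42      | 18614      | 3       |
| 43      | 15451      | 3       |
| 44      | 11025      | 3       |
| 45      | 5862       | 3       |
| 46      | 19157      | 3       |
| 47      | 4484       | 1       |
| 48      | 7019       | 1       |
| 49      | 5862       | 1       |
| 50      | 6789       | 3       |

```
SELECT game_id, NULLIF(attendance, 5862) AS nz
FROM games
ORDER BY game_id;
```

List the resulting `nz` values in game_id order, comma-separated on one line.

18984, NULL, 18614, 15451, 11025, NULL, 19157, 4484, 7019, NULL, 6789

game_id=40: attendance=18984 vs 5862: differ → 18984
game_id=41: attendance=5862 vs 5862: equal → NULL
game_id=42: attendance=18614 vs 5862: differ → 18614
game_id=43: attendance=15451 vs 5862: differ → 15451
game_id=44: attendance=11025 vs 5862: differ → 11025
game_id=45: attendance=5862 vs 5862: equal → NULL
game_id=46: attendance=19157 vs 5862: differ → 19157
game_id=47: attendance=4484 vs 5862: differ → 4484
game_id=48: attendance=7019 vs 5862: differ → 7019
game_id=49: attendance=5862 vs 5862: equal → NULL
game_id=50: attendance=6789 vs 5862: differ → 6789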